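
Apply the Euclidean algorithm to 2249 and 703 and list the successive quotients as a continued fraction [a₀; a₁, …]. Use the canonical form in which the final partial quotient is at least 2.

[3; 5, 46, 1, 2]

⌊2249/703⌋ = 3, remainder 140
⌊703/140⌋ = 5, remainder 3
⌊140/3⌋ = 46, remainder 2
⌊3/2⌋ = 1, remainder 1
⌊2/1⌋ = 2, remainder 0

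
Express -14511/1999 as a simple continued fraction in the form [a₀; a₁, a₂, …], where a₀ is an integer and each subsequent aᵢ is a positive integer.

-14511 = -8·1999 + 1481, so a_0 = -8
1999 = 1·1481 + 518, so a_1 = 1
1481 = 2·518 + 445, so a_2 = 2
518 = 1·445 + 73, so a_3 = 1
445 = 6·73 + 7, so a_4 = 6
73 = 10·7 + 3, so a_5 = 10
7 = 2·3 + 1, so a_6 = 2
3 = 3·1 + 0, so a_7 = 3

[-8; 1, 2, 1, 6, 10, 2, 3]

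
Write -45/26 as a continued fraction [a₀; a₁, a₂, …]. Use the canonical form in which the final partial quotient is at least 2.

[-2; 3, 1, 2, 2]

-45 = -2·26 + 7, so a_0 = -2
26 = 3·7 + 5, so a_1 = 3
7 = 1·5 + 2, so a_2 = 1
5 = 2·2 + 1, so a_3 = 2
2 = 2·1 + 0, so a_4 = 2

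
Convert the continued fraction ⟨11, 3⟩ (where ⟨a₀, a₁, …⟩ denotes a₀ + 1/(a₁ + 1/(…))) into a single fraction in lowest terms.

Start with 3.
11 + 1/(3/1) = 11 + 1/3 = 34/3

34/3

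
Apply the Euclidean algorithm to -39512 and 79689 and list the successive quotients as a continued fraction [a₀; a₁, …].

-39512 = -1·79689 + 40177, so a_0 = -1
79689 = 1·40177 + 39512, so a_1 = 1
40177 = 1·39512 + 665, so a_2 = 1
39512 = 59·665 + 277, so a_3 = 59
665 = 2·277 + 111, so a_4 = 2
277 = 2·111 + 55, so a_5 = 2
111 = 2·55 + 1, so a_6 = 2
55 = 55·1 + 0, so a_7 = 55

[-1; 1, 1, 59, 2, 2, 2, 55]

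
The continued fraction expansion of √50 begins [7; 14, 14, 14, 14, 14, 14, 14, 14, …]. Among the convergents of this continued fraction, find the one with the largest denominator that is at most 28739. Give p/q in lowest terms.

19601/2772

List convergents until the denominator exceeds the bound:
a_0 = 7: 7/1  (≤ bound)
a_1 = 14: 99/14  (≤ bound)
a_2 = 14: 1393/197  (≤ bound)
a_3 = 14: 19601/2772  (≤ bound)
a_4 = 14: 275807/39005  (> 28739, stop)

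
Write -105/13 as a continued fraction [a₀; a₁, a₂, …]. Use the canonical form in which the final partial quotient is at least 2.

⌊-105/13⌋ = -9, remainder 12
⌊13/12⌋ = 1, remainder 1
⌊12/1⌋ = 12, remainder 0

[-9; 1, 12]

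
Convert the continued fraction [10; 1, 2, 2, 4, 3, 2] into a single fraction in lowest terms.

2474/231

Build up convergents one term at a time:
a_0 = 10: 10/1
a_1 = 1: 11/1
a_2 = 2: 32/3
a_3 = 2: 75/7
a_4 = 4: 332/31
a_5 = 3: 1071/100
a_6 = 2: 2474/231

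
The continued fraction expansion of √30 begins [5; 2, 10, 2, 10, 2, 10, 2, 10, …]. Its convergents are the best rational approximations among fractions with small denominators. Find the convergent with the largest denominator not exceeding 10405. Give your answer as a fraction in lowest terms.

55435/10121

a_0 = 5: 5/1  (≤ bound)
a_1 = 2: 11/2  (≤ bound)
a_2 = 10: 115/21  (≤ bound)
a_3 = 2: 241/44  (≤ bound)
a_4 = 10: 2525/461  (≤ bound)
a_5 = 2: 5291/966  (≤ bound)
a_6 = 10: 55435/10121  (≤ bound)
a_7 = 2: 116161/21208  (> 10405, stop)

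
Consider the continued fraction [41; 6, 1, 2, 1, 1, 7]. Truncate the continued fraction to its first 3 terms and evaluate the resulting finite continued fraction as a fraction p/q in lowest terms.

a_0 = 41: 41/1
a_1 = 6: 247/6
a_2 = 1: 288/7

288/7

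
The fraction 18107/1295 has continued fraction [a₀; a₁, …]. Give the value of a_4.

18107 = 13·1295 + 1272, so a_0 = 13
1295 = 1·1272 + 23, so a_1 = 1
1272 = 55·23 + 7, so a_2 = 55
23 = 3·7 + 2, so a_3 = 3
7 = 3·2 + 1, so a_4 = 3

3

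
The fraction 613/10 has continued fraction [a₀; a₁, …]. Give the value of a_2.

613 = 61·10 + 3, so a_0 = 61
10 = 3·3 + 1, so a_1 = 3
3 = 3·1 + 0, so a_2 = 3

3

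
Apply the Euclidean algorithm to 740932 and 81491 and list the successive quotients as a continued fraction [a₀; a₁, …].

[9; 10, 1, 5, 1, 1, 11, 50]

Run the Euclidean algorithm, recording each quotient:
⌊740932/81491⌋ = 9, remainder 7513
⌊81491/7513⌋ = 10, remainder 6361
⌊7513/6361⌋ = 1, remainder 1152
⌊6361/1152⌋ = 5, remainder 601
⌊1152/601⌋ = 1, remainder 551
⌊601/551⌋ = 1, remainder 50
⌊551/50⌋ = 11, remainder 1
⌊50/1⌋ = 50, remainder 0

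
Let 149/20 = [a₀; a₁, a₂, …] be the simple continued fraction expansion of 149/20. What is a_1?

⌊149/20⌋ = 7, remainder 9
⌊20/9⌋ = 2, remainder 2

2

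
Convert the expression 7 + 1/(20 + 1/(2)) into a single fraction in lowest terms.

289/41

Start with 2.
20 + 1/(2/1) = 20 + 1/2 = 41/2
7 + 1/(41/2) = 7 + 2/41 = 289/41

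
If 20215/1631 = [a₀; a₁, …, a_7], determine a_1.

2

Apply division with remainder until the remainder is 0:
20215 = 12·1631 + 643, so a_0 = 12
1631 = 2·643 + 345, so a_1 = 2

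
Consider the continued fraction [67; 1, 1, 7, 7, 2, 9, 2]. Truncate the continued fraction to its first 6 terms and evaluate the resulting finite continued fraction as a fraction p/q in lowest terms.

Work from the innermost term outward:
Start with 2.
7 + 1/(2/1) = 7 + 1/2 = 15/2
7 + 1/(15/2) = 7 + 2/15 = 107/15
1 + 1/(107/15) = 1 + 15/107 = 122/107
1 + 1/(122/107) = 1 + 107/122 = 229/122
67 + 1/(229/122) = 67 + 122/229 = 15465/229

15465/229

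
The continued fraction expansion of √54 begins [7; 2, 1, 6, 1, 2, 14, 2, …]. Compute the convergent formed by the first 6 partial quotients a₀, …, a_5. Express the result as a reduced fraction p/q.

Start with 2.
1 + 1/(2/1) = 1 + 1/2 = 3/2
6 + 1/(3/2) = 6 + 2/3 = 20/3
1 + 1/(20/3) = 1 + 3/20 = 23/20
2 + 1/(23/20) = 2 + 20/23 = 66/23
7 + 1/(66/23) = 7 + 23/66 = 485/66

485/66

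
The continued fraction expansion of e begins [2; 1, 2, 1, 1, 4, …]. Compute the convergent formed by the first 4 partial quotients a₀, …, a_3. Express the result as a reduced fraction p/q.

a_0 = 2: 2/1
a_1 = 1: 3/1
a_2 = 2: 8/3
a_3 = 1: 11/4

11/4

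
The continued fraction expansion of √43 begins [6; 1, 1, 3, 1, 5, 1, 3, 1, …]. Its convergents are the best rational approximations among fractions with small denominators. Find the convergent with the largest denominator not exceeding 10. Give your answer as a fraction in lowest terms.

a_0 = 6: 6/1  (≤ bound)
a_1 = 1: 7/1  (≤ bound)
a_2 = 1: 13/2  (≤ bound)
a_3 = 3: 46/7  (≤ bound)
a_4 = 1: 59/9  (≤ bound)
a_5 = 5: 341/52  (> 10, stop)

59/9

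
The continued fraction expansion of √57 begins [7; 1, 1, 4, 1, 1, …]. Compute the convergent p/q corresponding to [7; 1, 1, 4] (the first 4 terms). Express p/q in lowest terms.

68/9

Start with 4.
1 + 1/(4/1) = 1 + 1/4 = 5/4
1 + 1/(5/4) = 1 + 4/5 = 9/5
7 + 1/(9/5) = 7 + 5/9 = 68/9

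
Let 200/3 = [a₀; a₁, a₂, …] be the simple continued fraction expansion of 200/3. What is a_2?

⌊200/3⌋ = 66, remainder 2
⌊3/2⌋ = 1, remainder 1
⌊2/1⌋ = 2, remainder 0

2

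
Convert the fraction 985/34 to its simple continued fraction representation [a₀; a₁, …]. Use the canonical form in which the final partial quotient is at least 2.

⌊985/34⌋ = 28, remainder 33
⌊34/33⌋ = 1, remainder 1
⌊33/1⌋ = 33, remainder 0

[28; 1, 33]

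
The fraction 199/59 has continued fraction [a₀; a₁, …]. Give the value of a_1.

⌊199/59⌋ = 3, remainder 22
⌊59/22⌋ = 2, remainder 15

2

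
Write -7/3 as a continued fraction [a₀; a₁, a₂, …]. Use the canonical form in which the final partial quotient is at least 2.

[-3; 1, 2]

Apply division with remainder until the remainder is 0:
⌊-7/3⌋ = -3, remainder 2
⌊3/2⌋ = 1, remainder 1
⌊2/1⌋ = 2, remainder 0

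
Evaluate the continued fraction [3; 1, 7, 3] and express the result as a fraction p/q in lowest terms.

Build up convergents one term at a time:
a_0 = 3: 3/1
a_1 = 1: 4/1
a_2 = 7: 31/8
a_3 = 3: 97/25

97/25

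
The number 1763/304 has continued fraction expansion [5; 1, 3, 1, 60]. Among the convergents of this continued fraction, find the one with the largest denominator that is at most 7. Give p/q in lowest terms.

29/5

a_0 = 5: 5/1  (≤ bound)
a_1 = 1: 6/1  (≤ bound)
a_2 = 3: 23/4  (≤ bound)
a_3 = 1: 29/5  (≤ bound)
a_4 = 60: 1763/304  (> 7, stop)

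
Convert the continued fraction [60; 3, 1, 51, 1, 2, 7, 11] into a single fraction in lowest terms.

a_0 = 60: 60/1
a_1 = 3: 181/3
a_2 = 1: 241/4
a_3 = 51: 12472/207
a_4 = 1: 12713/211
a_5 = 2: 37898/629
a_6 = 7: 277999/4614
a_7 = 11: 3095887/51383

3095887/51383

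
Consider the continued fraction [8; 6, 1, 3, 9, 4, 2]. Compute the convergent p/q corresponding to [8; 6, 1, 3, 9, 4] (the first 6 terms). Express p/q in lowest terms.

8368/1027

Start with 4.
9 + 1/(4/1) = 9 + 1/4 = 37/4
3 + 1/(37/4) = 3 + 4/37 = 115/37
1 + 1/(115/37) = 1 + 37/115 = 152/115
6 + 1/(152/115) = 6 + 115/152 = 1027/152
8 + 1/(1027/152) = 8 + 152/1027 = 8368/1027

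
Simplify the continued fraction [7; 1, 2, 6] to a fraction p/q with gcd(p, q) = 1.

146/19

a_0 = 7: 7/1
a_1 = 1: 8/1
a_2 = 2: 23/3
a_3 = 6: 146/19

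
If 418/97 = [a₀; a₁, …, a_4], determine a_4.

2

Apply division with remainder until the remainder is 0:
⌊418/97⌋ = 4, remainder 30
⌊97/30⌋ = 3, remainder 7
⌊30/7⌋ = 4, remainder 2
⌊7/2⌋ = 3, remainder 1
⌊2/1⌋ = 2, remainder 0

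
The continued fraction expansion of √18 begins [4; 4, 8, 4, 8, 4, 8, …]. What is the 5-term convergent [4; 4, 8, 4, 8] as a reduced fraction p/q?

Start with 8.
4 + 1/(8/1) = 4 + 1/8 = 33/8
8 + 1/(33/8) = 8 + 8/33 = 272/33
4 + 1/(272/33) = 4 + 33/272 = 1121/272
4 + 1/(1121/272) = 4 + 272/1121 = 4756/1121

4756/1121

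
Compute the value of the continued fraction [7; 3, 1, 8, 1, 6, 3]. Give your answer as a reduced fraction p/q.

6139/846

Work from the innermost term outward:
Start with 3.
6 + 1/(3/1) = 6 + 1/3 = 19/3
1 + 1/(19/3) = 1 + 3/19 = 22/19
8 + 1/(22/19) = 8 + 19/22 = 195/22
1 + 1/(195/22) = 1 + 22/195 = 217/195
3 + 1/(217/195) = 3 + 195/217 = 846/217
7 + 1/(846/217) = 7 + 217/846 = 6139/846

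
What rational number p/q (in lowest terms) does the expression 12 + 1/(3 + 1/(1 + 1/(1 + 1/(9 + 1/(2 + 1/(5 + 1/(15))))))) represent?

a_0 = 12: 12/1
a_1 = 3: 37/3
a_2 = 1: 49/4
a_3 = 1: 86/7
a_4 = 9: 823/67
a_5 = 2: 1732/141
a_6 = 5: 9483/772
a_7 = 15: 143977/11721

143977/11721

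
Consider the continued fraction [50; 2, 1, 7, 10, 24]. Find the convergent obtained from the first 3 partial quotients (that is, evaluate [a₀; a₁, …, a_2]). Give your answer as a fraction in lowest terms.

a_0 = 50: 50/1
a_1 = 2: 101/2
a_2 = 1: 151/3

151/3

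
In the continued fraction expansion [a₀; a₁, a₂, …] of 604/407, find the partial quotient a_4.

Repeatedly divide and take the remainder:
604 ÷ 407 → quotient 1, remainder 197
407 ÷ 197 → quotient 2, remainder 13
197 ÷ 13 → quotient 15, remainder 2
13 ÷ 2 → quotient 6, remainder 1
2 ÷ 1 → quotient 2, remainder 0

2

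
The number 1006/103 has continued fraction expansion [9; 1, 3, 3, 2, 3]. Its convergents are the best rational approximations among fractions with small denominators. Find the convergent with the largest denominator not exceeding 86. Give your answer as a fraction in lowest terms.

293/30

List convergents until the denominator exceeds the bound:
a_0 = 9: 9/1  (≤ bound)
a_1 = 1: 10/1  (≤ bound)
a_2 = 3: 39/4  (≤ bound)
a_3 = 3: 127/13  (≤ bound)
a_4 = 2: 293/30  (≤ bound)
a_5 = 3: 1006/103  (> 86, stop)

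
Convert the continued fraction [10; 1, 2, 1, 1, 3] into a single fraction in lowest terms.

a_0 = 10: 10/1
a_1 = 1: 11/1
a_2 = 2: 32/3
a_3 = 1: 43/4
a_4 = 1: 75/7
a_5 = 3: 268/25

268/25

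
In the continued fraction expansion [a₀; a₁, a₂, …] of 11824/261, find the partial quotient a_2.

3

Repeatedly divide and take the remainder:
⌊11824/261⌋ = 45, remainder 79
⌊261/79⌋ = 3, remainder 24
⌊79/24⌋ = 3, remainder 7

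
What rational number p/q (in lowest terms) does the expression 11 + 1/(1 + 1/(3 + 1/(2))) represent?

a_0 = 11: 11/1
a_1 = 1: 12/1
a_2 = 3: 47/4
a_3 = 2: 106/9

106/9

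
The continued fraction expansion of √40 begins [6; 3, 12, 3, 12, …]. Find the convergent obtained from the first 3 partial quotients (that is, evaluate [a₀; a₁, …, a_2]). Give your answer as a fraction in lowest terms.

234/37

a_0 = 6: 6/1
a_1 = 3: 19/3
a_2 = 12: 234/37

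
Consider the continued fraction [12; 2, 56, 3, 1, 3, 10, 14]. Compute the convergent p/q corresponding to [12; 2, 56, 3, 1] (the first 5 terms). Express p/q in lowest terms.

Start with 1.
3 + 1/(1/1) = 3 + 1/1 = 4/1
56 + 1/(4/1) = 56 + 1/4 = 225/4
2 + 1/(225/4) = 2 + 4/225 = 454/225
12 + 1/(454/225) = 12 + 225/454 = 5673/454

5673/454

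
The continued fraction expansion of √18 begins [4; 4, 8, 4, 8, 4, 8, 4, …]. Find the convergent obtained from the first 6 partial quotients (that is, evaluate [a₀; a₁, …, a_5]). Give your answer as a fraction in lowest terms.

19601/4620

Compute successive convergents:
a_0 = 4: 4/1
a_1 = 4: 17/4
a_2 = 8: 140/33
a_3 = 4: 577/136
a_4 = 8: 4756/1121
a_5 = 4: 19601/4620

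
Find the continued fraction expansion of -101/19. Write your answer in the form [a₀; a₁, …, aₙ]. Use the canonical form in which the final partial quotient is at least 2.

⌊-101/19⌋ = -6, remainder 13
⌊19/13⌋ = 1, remainder 6
⌊13/6⌋ = 2, remainder 1
⌊6/1⌋ = 6, remainder 0

[-6; 1, 2, 6]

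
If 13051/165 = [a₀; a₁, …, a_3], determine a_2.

3

⌊13051/165⌋ = 79, remainder 16
⌊165/16⌋ = 10, remainder 5
⌊16/5⌋ = 3, remainder 1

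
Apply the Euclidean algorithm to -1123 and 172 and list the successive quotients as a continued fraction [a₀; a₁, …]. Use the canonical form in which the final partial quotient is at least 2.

⌊-1123/172⌋ = -7, remainder 81
⌊172/81⌋ = 2, remainder 10
⌊81/10⌋ = 8, remainder 1
⌊10/1⌋ = 10, remainder 0

[-7; 2, 8, 10]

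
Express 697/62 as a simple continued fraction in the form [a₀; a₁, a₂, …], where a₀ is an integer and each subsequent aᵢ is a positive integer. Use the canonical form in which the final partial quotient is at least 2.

⌊697/62⌋ = 11, remainder 15
⌊62/15⌋ = 4, remainder 2
⌊15/2⌋ = 7, remainder 1
⌊2/1⌋ = 2, remainder 0

[11; 4, 7, 2]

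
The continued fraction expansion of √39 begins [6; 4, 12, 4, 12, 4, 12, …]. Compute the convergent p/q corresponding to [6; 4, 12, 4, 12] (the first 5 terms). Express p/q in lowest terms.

Build up convergents one term at a time:
a_0 = 6: 6/1
a_1 = 4: 25/4
a_2 = 12: 306/49
a_3 = 4: 1249/200
a_4 = 12: 15294/2449

15294/2449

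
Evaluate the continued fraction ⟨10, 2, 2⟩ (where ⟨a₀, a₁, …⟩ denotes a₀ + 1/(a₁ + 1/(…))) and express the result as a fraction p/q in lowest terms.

52/5

a_0 = 10: 10/1
a_1 = 2: 21/2
a_2 = 2: 52/5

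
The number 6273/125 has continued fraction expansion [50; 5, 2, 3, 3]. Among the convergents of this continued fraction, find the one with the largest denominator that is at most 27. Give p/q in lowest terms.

a_0 = 50: 50/1  (≤ bound)
a_1 = 5: 251/5  (≤ bound)
a_2 = 2: 552/11  (≤ bound)
a_3 = 3: 1907/38  (> 27, stop)

552/11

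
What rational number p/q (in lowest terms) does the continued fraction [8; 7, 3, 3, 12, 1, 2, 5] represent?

123446/15171

Use the convergent recurrence hₖ = aₖ·hₖ₋₁ + hₖ₋₂ (and likewise for the denominators kₖ):
a_0 = 8: 8/1
a_1 = 7: 57/7
a_2 = 3: 179/22
a_3 = 3: 594/73
a_4 = 12: 7307/898
a_5 = 1: 7901/971
a_6 = 2: 23109/2840
a_7 = 5: 123446/15171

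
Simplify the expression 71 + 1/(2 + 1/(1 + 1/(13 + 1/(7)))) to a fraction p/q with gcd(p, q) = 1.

Start with 7.
13 + 1/(7/1) = 13 + 1/7 = 92/7
1 + 1/(92/7) = 1 + 7/92 = 99/92
2 + 1/(99/92) = 2 + 92/99 = 290/99
71 + 1/(290/99) = 71 + 99/290 = 20689/290

20689/290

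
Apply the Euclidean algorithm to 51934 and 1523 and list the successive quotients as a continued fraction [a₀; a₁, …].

[34; 10, 50, 1, 2]

⌊51934/1523⌋ = 34, remainder 152
⌊1523/152⌋ = 10, remainder 3
⌊152/3⌋ = 50, remainder 2
⌊3/2⌋ = 1, remainder 1
⌊2/1⌋ = 2, remainder 0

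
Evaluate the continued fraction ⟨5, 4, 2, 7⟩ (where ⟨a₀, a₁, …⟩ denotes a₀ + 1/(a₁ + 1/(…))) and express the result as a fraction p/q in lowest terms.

350/67

a_0 = 5: 5/1
a_1 = 4: 21/4
a_2 = 2: 47/9
a_3 = 7: 350/67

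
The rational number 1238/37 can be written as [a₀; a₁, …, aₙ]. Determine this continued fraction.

Apply division with remainder until the remainder is 0:
1238 = 33·37 + 17, so a_0 = 33
37 = 2·17 + 3, so a_1 = 2
17 = 5·3 + 2, so a_2 = 5
3 = 1·2 + 1, so a_3 = 1
2 = 2·1 + 0, so a_4 = 2

[33; 2, 5, 1, 2]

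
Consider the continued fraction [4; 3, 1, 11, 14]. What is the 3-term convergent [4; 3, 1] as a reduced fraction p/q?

17/4

Start with 1.
3 + 1/(1/1) = 3 + 1/1 = 4/1
4 + 1/(4/1) = 4 + 1/4 = 17/4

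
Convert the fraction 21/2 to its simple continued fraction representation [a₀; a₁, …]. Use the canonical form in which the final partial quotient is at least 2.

21 = 10·2 + 1, so a_0 = 10
2 = 2·1 + 0, so a_1 = 2

[10; 2]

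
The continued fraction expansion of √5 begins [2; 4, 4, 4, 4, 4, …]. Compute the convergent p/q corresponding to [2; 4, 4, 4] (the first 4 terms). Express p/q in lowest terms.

a_0 = 2: 2/1
a_1 = 4: 9/4
a_2 = 4: 38/17
a_3 = 4: 161/72

161/72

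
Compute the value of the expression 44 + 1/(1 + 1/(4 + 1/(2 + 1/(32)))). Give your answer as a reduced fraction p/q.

16000/357

Start with 32.
2 + 1/(32/1) = 2 + 1/32 = 65/32
4 + 1/(65/32) = 4 + 32/65 = 292/65
1 + 1/(292/65) = 1 + 65/292 = 357/292
44 + 1/(357/292) = 44 + 292/357 = 16000/357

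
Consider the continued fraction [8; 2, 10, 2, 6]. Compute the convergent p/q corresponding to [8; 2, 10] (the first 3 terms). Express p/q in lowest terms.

178/21

Collapse the nested fraction from the inside out:
Start with 10.
2 + 1/(10/1) = 2 + 1/10 = 21/10
8 + 1/(21/10) = 8 + 10/21 = 178/21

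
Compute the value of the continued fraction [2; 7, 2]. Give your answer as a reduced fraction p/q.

Start with 2.
7 + 1/(2/1) = 7 + 1/2 = 15/2
2 + 1/(15/2) = 2 + 2/15 = 32/15

32/15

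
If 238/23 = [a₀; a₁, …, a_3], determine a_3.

7

⌊238/23⌋ = 10, remainder 8
⌊23/8⌋ = 2, remainder 7
⌊8/7⌋ = 1, remainder 1
⌊7/1⌋ = 7, remainder 0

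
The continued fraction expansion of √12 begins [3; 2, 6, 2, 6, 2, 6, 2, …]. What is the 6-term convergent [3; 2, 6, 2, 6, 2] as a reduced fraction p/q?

1351/390

Starting at the tail and folding back:
Start with 2.
6 + 1/(2/1) = 6 + 1/2 = 13/2
2 + 1/(13/2) = 2 + 2/13 = 28/13
6 + 1/(28/13) = 6 + 13/28 = 181/28
2 + 1/(181/28) = 2 + 28/181 = 390/181
3 + 1/(390/181) = 3 + 181/390 = 1351/390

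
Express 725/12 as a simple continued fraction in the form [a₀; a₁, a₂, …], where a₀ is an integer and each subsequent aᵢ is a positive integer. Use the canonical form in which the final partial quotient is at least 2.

725 = 60·12 + 5, so a_0 = 60
12 = 2·5 + 2, so a_1 = 2
5 = 2·2 + 1, so a_2 = 2
2 = 2·1 + 0, so a_3 = 2

[60; 2, 2, 2]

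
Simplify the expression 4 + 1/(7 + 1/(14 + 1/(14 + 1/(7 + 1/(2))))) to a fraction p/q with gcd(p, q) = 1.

87355/21093

Compute successive convergents:
a_0 = 4: 4/1
a_1 = 7: 29/7
a_2 = 14: 410/99
a_3 = 14: 5769/1393
a_4 = 7: 40793/9850
a_5 = 2: 87355/21093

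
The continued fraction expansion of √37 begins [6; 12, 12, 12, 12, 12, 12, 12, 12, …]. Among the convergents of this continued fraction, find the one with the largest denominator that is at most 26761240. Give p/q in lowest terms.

18798954/3090529

List convergents until the denominator exceeds the bound:
a_0 = 6: 6/1  (≤ bound)
a_1 = 12: 73/12  (≤ bound)
a_2 = 12: 882/145  (≤ bound)
a_3 = 12: 10657/1752  (≤ bound)
a_4 = 12: 128766/21169  (≤ bound)
a_5 = 12: 1555849/255780  (≤ bound)
a_6 = 12: 18798954/3090529  (≤ bound)
a_7 = 12: 227143297/37342128  (> 26761240, stop)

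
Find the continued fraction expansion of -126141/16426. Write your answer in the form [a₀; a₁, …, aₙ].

[-8; 3, 8, 2, 2, 1, 14, 6]

-126141 ÷ 16426 → quotient -8, remainder 5267
16426 ÷ 5267 → quotient 3, remainder 625
5267 ÷ 625 → quotient 8, remainder 267
625 ÷ 267 → quotient 2, remainder 91
267 ÷ 91 → quotient 2, remainder 85
91 ÷ 85 → quotient 1, remainder 6
85 ÷ 6 → quotient 14, remainder 1
6 ÷ 1 → quotient 6, remainder 0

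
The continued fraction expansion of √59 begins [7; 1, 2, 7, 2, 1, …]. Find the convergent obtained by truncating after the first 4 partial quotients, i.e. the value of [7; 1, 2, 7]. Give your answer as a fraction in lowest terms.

Start with 7.
2 + 1/(7/1) = 2 + 1/7 = 15/7
1 + 1/(15/7) = 1 + 7/15 = 22/15
7 + 1/(22/15) = 7 + 15/22 = 169/22

169/22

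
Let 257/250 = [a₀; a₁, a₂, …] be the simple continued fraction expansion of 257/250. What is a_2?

1

257 ÷ 250 → quotient 1, remainder 7
250 ÷ 7 → quotient 35, remainder 5
7 ÷ 5 → quotient 1, remainder 2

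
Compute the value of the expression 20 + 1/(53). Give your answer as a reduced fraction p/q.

Build up convergents one term at a time:
a_0 = 20: 20/1
a_1 = 53: 1061/53

1061/53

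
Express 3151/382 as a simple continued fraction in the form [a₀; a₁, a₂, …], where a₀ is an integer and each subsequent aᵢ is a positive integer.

[8; 4, 47, 2]

Run the Euclidean algorithm, recording each quotient:
⌊3151/382⌋ = 8, remainder 95
⌊382/95⌋ = 4, remainder 2
⌊95/2⌋ = 47, remainder 1
⌊2/1⌋ = 2, remainder 0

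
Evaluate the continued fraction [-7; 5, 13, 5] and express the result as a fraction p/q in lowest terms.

Work from the innermost term outward:
Start with 5.
13 + 1/(5/1) = 13 + 1/5 = 66/5
5 + 1/(66/5) = 5 + 5/66 = 335/66
-7 + 1/(335/66) = -7 + 66/335 = -2279/335

-2279/335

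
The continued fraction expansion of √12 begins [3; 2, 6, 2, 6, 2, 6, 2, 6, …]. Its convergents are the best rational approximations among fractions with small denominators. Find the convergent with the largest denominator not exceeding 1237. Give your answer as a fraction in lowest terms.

a_0 = 3: 3/1  (≤ bound)
a_1 = 2: 7/2  (≤ bound)
a_2 = 6: 45/13  (≤ bound)
a_3 = 2: 97/28  (≤ bound)
a_4 = 6: 627/181  (≤ bound)
a_5 = 2: 1351/390  (≤ bound)
a_6 = 6: 8733/2521  (> 1237, stop)

1351/390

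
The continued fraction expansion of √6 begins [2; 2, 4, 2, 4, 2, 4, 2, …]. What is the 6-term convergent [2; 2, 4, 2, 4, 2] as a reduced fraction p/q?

Work from the innermost term outward:
Start with 2.
4 + 1/(2/1) = 4 + 1/2 = 9/2
2 + 1/(9/2) = 2 + 2/9 = 20/9
4 + 1/(20/9) = 4 + 9/20 = 89/20
2 + 1/(89/20) = 2 + 20/89 = 198/89
2 + 1/(198/89) = 2 + 89/198 = 485/198

485/198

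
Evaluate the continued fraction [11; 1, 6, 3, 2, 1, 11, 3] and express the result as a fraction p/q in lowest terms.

Starting at the tail and folding back:
Start with 3.
11 + 1/(3/1) = 11 + 1/3 = 34/3
1 + 1/(34/3) = 1 + 3/34 = 37/34
2 + 1/(37/34) = 2 + 34/37 = 108/37
3 + 1/(108/37) = 3 + 37/108 = 361/108
6 + 1/(361/108) = 6 + 108/361 = 2274/361
1 + 1/(2274/361) = 1 + 361/2274 = 2635/2274
11 + 1/(2635/2274) = 11 + 2274/2635 = 31259/2635

31259/2635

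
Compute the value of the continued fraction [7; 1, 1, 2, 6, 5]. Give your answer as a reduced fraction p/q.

1253/165

a_0 = 7: 7/1
a_1 = 1: 8/1
a_2 = 1: 15/2
a_3 = 2: 38/5
a_4 = 6: 243/32
a_5 = 5: 1253/165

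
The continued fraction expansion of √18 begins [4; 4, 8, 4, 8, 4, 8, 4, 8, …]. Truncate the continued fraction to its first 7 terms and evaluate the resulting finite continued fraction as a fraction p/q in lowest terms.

161564/38081

Compute successive convergents:
a_0 = 4: 4/1
a_1 = 4: 17/4
a_2 = 8: 140/33
a_3 = 4: 577/136
a_4 = 8: 4756/1121
a_5 = 4: 19601/4620
a_6 = 8: 161564/38081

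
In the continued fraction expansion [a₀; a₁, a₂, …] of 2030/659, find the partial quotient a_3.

3

2030 ÷ 659 → quotient 3, remainder 53
659 ÷ 53 → quotient 12, remainder 23
53 ÷ 23 → quotient 2, remainder 7
23 ÷ 7 → quotient 3, remainder 2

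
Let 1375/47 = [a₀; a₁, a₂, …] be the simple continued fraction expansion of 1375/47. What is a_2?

1375 = 29·47 + 12, so a_0 = 29
47 = 3·12 + 11, so a_1 = 3
12 = 1·11 + 1, so a_2 = 1

1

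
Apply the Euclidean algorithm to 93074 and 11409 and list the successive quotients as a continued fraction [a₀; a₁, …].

[8; 6, 3, 54, 3, 1, 2]

Apply division with remainder until the remainder is 0:
⌊93074/11409⌋ = 8, remainder 1802
⌊11409/1802⌋ = 6, remainder 597
⌊1802/597⌋ = 3, remainder 11
⌊597/11⌋ = 54, remainder 3
⌊11/3⌋ = 3, remainder 2
⌊3/2⌋ = 1, remainder 1
⌊2/1⌋ = 2, remainder 0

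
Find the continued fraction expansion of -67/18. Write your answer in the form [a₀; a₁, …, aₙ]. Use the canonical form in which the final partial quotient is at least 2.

Repeatedly divide and take the remainder:
-67 = -4·18 + 5, so a_0 = -4
18 = 3·5 + 3, so a_1 = 3
5 = 1·3 + 2, so a_2 = 1
3 = 1·2 + 1, so a_3 = 1
2 = 2·1 + 0, so a_4 = 2

[-4; 3, 1, 1, 2]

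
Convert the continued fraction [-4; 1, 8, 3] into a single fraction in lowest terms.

-87/28

Collapse the nested fraction from the inside out:
Start with 3.
8 + 1/(3/1) = 8 + 1/3 = 25/3
1 + 1/(25/3) = 1 + 3/25 = 28/25
-4 + 1/(28/25) = -4 + 25/28 = -87/28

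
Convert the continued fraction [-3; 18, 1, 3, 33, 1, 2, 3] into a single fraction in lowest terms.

-75037/25465

Start with 3.
2 + 1/(3/1) = 2 + 1/3 = 7/3
1 + 1/(7/3) = 1 + 3/7 = 10/7
33 + 1/(10/7) = 33 + 7/10 = 337/10
3 + 1/(337/10) = 3 + 10/337 = 1021/337
1 + 1/(1021/337) = 1 + 337/1021 = 1358/1021
18 + 1/(1358/1021) = 18 + 1021/1358 = 25465/1358
-3 + 1/(25465/1358) = -3 + 1358/25465 = -75037/25465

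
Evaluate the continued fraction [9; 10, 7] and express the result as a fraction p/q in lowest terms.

Start with 7.
10 + 1/(7/1) = 10 + 1/7 = 71/7
9 + 1/(71/7) = 9 + 7/71 = 646/71

646/71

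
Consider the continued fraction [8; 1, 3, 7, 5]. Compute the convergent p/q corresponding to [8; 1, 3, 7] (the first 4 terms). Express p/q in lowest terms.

a_0 = 8: 8/1
a_1 = 1: 9/1
a_2 = 3: 35/4
a_3 = 7: 254/29

254/29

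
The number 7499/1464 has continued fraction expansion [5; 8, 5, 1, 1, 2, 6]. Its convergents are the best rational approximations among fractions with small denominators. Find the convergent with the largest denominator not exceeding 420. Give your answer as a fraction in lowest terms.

1173/229

List convergents until the denominator exceeds the bound:
a_0 = 5: 5/1  (≤ bound)
a_1 = 8: 41/8  (≤ bound)
a_2 = 5: 210/41  (≤ bound)
a_3 = 1: 251/49  (≤ bound)
a_4 = 1: 461/90  (≤ bound)
a_5 = 2: 1173/229  (≤ bound)
a_6 = 6: 7499/1464  (> 420, stop)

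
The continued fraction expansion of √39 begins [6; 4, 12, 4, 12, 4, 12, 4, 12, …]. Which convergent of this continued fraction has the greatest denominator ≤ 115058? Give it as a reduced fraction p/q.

62425/9996

List convergents until the denominator exceeds the bound:
a_0 = 6: 6/1  (≤ bound)
a_1 = 4: 25/4  (≤ bound)
a_2 = 12: 306/49  (≤ bound)
a_3 = 4: 1249/200  (≤ bound)
a_4 = 12: 15294/2449  (≤ bound)
a_5 = 4: 62425/9996  (≤ bound)
a_6 = 12: 764394/122401  (> 115058, stop)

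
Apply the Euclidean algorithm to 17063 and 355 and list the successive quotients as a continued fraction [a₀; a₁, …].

[48; 15, 2, 3, 3]

17063 = 48·355 + 23, so a_0 = 48
355 = 15·23 + 10, so a_1 = 15
23 = 2·10 + 3, so a_2 = 2
10 = 3·3 + 1, so a_3 = 3
3 = 3·1 + 0, so a_4 = 3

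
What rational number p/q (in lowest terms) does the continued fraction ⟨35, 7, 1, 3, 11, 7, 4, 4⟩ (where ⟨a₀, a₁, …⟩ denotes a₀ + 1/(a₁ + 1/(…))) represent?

1526493/43454

Start with 4.
4 + 1/(4/1) = 4 + 1/4 = 17/4
7 + 1/(17/4) = 7 + 4/17 = 123/17
11 + 1/(123/17) = 11 + 17/123 = 1370/123
3 + 1/(1370/123) = 3 + 123/1370 = 4233/1370
1 + 1/(4233/1370) = 1 + 1370/4233 = 5603/4233
7 + 1/(5603/4233) = 7 + 4233/5603 = 43454/5603
35 + 1/(43454/5603) = 35 + 5603/43454 = 1526493/43454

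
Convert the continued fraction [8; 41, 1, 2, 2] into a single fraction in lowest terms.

2343/292

a_0 = 8: 8/1
a_1 = 41: 329/41
a_2 = 1: 337/42
a_3 = 2: 1003/125
a_4 = 2: 2343/292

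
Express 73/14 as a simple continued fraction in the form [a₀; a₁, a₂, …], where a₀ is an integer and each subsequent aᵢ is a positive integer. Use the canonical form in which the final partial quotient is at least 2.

[5; 4, 1, 2]

Apply division with remainder until the remainder is 0:
⌊73/14⌋ = 5, remainder 3
⌊14/3⌋ = 4, remainder 2
⌊3/2⌋ = 1, remainder 1
⌊2/1⌋ = 2, remainder 0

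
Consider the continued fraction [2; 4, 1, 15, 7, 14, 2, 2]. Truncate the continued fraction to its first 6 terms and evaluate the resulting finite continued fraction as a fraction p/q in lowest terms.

a_0 = 2: 2/1
a_1 = 4: 9/4
a_2 = 1: 11/5
a_3 = 15: 174/79
a_4 = 7: 1229/558
a_5 = 14: 17380/7891

17380/7891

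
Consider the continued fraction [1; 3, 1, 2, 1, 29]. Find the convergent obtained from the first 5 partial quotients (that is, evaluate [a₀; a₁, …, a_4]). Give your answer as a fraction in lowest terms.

19/15

Compute successive convergents:
a_0 = 1: 1/1
a_1 = 3: 4/3
a_2 = 1: 5/4
a_3 = 2: 14/11
a_4 = 1: 19/15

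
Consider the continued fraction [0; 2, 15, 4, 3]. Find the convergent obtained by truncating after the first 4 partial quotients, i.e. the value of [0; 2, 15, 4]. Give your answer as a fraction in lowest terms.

Start with 4.
15 + 1/(4/1) = 15 + 1/4 = 61/4
2 + 1/(61/4) = 2 + 4/61 = 126/61
0 + 1/(126/61) = 0 + 61/126 = 61/126

61/126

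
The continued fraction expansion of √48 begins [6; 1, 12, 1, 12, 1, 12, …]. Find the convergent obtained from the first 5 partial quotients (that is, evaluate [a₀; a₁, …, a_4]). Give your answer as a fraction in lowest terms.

Collapse the nested fraction from the inside out:
Start with 12.
1 + 1/(12/1) = 1 + 1/12 = 13/12
12 + 1/(13/12) = 12 + 12/13 = 168/13
1 + 1/(168/13) = 1 + 13/168 = 181/168
6 + 1/(181/168) = 6 + 168/181 = 1254/181

1254/181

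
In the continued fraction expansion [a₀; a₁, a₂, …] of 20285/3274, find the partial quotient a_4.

2

⌊20285/3274⌋ = 6, remainder 641
⌊3274/641⌋ = 5, remainder 69
⌊641/69⌋ = 9, remainder 20
⌊69/20⌋ = 3, remainder 9
⌊20/9⌋ = 2, remainder 2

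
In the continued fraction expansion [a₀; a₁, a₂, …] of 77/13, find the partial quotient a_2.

12

⌊77/13⌋ = 5, remainder 12
⌊13/12⌋ = 1, remainder 1
⌊12/1⌋ = 12, remainder 0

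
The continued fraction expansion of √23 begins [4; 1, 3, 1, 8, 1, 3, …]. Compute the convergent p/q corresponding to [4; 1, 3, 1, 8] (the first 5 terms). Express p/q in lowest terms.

211/44

Compute successive convergents:
a_0 = 4: 4/1
a_1 = 1: 5/1
a_2 = 3: 19/4
a_3 = 1: 24/5
a_4 = 8: 211/44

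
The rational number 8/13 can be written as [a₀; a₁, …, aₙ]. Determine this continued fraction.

[0; 1, 1, 1, 1, 2]

8 = 0·13 + 8, so a_0 = 0
13 = 1·8 + 5, so a_1 = 1
8 = 1·5 + 3, so a_2 = 1
5 = 1·3 + 2, so a_3 = 1
3 = 1·2 + 1, so a_4 = 1
2 = 2·1 + 0, so a_5 = 2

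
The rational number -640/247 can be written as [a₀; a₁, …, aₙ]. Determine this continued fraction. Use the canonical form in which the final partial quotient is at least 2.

[-3; 2, 2, 4, 11]

-640 ÷ 247 → quotient -3, remainder 101
247 ÷ 101 → quotient 2, remainder 45
101 ÷ 45 → quotient 2, remainder 11
45 ÷ 11 → quotient 4, remainder 1
11 ÷ 1 → quotient 11, remainder 0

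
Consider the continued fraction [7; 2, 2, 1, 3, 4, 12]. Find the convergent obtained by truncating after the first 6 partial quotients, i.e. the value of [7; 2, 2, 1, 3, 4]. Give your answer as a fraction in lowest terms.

a_0 = 7: 7/1
a_1 = 2: 15/2
a_2 = 2: 37/5
a_3 = 1: 52/7
a_4 = 3: 193/26
a_5 = 4: 824/111

824/111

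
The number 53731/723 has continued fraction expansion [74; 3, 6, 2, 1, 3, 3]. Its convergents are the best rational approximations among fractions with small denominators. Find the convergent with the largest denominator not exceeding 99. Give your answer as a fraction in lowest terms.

4459/60

a_0 = 74: 74/1  (≤ bound)
a_1 = 3: 223/3  (≤ bound)
a_2 = 6: 1412/19  (≤ bound)
a_3 = 2: 3047/41  (≤ bound)
a_4 = 1: 4459/60  (≤ bound)
a_5 = 3: 16424/221  (> 99, stop)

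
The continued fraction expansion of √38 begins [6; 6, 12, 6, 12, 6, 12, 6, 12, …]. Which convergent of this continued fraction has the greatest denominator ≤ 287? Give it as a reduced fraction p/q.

450/73

List convergents until the denominator exceeds the bound:
a_0 = 6: 6/1  (≤ bound)
a_1 = 6: 37/6  (≤ bound)
a_2 = 12: 450/73  (≤ bound)
a_3 = 6: 2737/444  (> 287, stop)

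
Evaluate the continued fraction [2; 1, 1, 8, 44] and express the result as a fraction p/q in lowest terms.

1897/750

a_0 = 2: 2/1
a_1 = 1: 3/1
a_2 = 1: 5/2
a_3 = 8: 43/17
a_4 = 44: 1897/750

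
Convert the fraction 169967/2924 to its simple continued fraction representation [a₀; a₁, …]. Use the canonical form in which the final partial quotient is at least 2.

[58; 7, 1, 3, 1, 14, 5]

169967 = 58·2924 + 375, so a_0 = 58
2924 = 7·375 + 299, so a_1 = 7
375 = 1·299 + 76, so a_2 = 1
299 = 3·76 + 71, so a_3 = 3
76 = 1·71 + 5, so a_4 = 1
71 = 14·5 + 1, so a_5 = 14
5 = 5·1 + 0, so a_6 = 5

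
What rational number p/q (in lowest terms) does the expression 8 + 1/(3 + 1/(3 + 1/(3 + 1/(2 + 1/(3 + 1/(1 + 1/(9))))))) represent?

a_0 = 8: 8/1
a_1 = 3: 25/3
a_2 = 3: 83/10
a_3 = 3: 274/33
a_4 = 2: 631/76
a_5 = 3: 2167/261
a_6 = 1: 2798/337
a_7 = 9: 27349/3294

27349/3294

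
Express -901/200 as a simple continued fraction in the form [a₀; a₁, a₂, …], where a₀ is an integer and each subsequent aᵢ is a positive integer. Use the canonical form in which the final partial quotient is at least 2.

[-5; 2, 49, 2]

-901 ÷ 200 → quotient -5, remainder 99
200 ÷ 99 → quotient 2, remainder 2
99 ÷ 2 → quotient 49, remainder 1
2 ÷ 1 → quotient 2, remainder 0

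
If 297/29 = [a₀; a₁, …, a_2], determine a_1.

Repeatedly divide and take the remainder:
297 ÷ 29 → quotient 10, remainder 7
29 ÷ 7 → quotient 4, remainder 1

4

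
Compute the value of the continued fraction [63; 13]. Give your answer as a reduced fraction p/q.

Starting at the tail and folding back:
Start with 13.
63 + 1/(13/1) = 63 + 1/13 = 820/13

820/13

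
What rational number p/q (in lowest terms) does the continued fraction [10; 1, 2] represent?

Use the convergent recurrence hₖ = aₖ·hₖ₋₁ + hₖ₋₂ (and likewise for the denominators kₖ):
a_0 = 10: 10/1
a_1 = 1: 11/1
a_2 = 2: 32/3

32/3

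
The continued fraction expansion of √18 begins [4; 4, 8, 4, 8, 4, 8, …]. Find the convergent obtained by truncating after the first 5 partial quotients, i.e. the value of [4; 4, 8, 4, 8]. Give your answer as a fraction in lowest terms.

4756/1121

a_0 = 4: 4/1
a_1 = 4: 17/4
a_2 = 8: 140/33
a_3 = 4: 577/136
a_4 = 8: 4756/1121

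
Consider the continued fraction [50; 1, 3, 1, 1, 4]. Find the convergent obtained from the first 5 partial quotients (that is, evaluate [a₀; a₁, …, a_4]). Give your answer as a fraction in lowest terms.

457/9

Start with 1.
1 + 1/(1/1) = 1 + 1/1 = 2/1
3 + 1/(2/1) = 3 + 1/2 = 7/2
1 + 1/(7/2) = 1 + 2/7 = 9/7
50 + 1/(9/7) = 50 + 7/9 = 457/9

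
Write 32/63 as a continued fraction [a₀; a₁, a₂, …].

Repeatedly divide and take the remainder:
32 ÷ 63 → quotient 0, remainder 32
63 ÷ 32 → quotient 1, remainder 31
32 ÷ 31 → quotient 1, remainder 1
31 ÷ 1 → quotient 31, remainder 0

[0; 1, 1, 31]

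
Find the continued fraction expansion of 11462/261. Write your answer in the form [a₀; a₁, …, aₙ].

[43; 1, 10, 1, 6, 3]

⌊11462/261⌋ = 43, remainder 239
⌊261/239⌋ = 1, remainder 22
⌊239/22⌋ = 10, remainder 19
⌊22/19⌋ = 1, remainder 3
⌊19/3⌋ = 6, remainder 1
⌊3/1⌋ = 3, remainder 0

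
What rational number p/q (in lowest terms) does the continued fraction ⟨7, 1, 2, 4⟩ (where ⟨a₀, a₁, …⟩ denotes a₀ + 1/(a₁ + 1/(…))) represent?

Work from the innermost term outward:
Start with 4.
2 + 1/(4/1) = 2 + 1/4 = 9/4
1 + 1/(9/4) = 1 + 4/9 = 13/9
7 + 1/(13/9) = 7 + 9/13 = 100/13

100/13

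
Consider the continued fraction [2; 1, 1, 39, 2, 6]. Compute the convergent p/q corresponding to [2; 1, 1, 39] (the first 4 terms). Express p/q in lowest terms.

Build up convergents one term at a time:
a_0 = 2: 2/1
a_1 = 1: 3/1
a_2 = 1: 5/2
a_3 = 39: 198/79

198/79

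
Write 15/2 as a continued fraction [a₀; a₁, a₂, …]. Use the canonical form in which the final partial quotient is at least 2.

15 = 7·2 + 1, so a_0 = 7
2 = 2·1 + 0, so a_1 = 2

[7; 2]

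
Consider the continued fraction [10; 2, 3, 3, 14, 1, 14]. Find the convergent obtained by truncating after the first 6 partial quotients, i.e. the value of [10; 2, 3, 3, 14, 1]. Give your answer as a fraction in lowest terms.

3673/352

Build up convergents one term at a time:
a_0 = 10: 10/1
a_1 = 2: 21/2
a_2 = 3: 73/7
a_3 = 3: 240/23
a_4 = 14: 3433/329
a_5 = 1: 3673/352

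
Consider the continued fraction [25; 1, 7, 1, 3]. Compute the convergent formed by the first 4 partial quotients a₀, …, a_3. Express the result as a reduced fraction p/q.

233/9

Work from the innermost term outward:
Start with 1.
7 + 1/(1/1) = 7 + 1/1 = 8/1
1 + 1/(8/1) = 1 + 1/8 = 9/8
25 + 1/(9/8) = 25 + 8/9 = 233/9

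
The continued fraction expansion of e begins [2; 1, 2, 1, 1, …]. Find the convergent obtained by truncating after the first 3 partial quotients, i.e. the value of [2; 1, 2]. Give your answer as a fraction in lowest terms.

Start with 2.
1 + 1/(2/1) = 1 + 1/2 = 3/2
2 + 1/(3/2) = 2 + 2/3 = 8/3

8/3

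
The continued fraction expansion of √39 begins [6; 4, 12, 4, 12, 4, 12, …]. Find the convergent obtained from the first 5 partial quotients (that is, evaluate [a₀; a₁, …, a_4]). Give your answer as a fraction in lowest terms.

15294/2449

a_0 = 6: 6/1
a_1 = 4: 25/4
a_2 = 12: 306/49
a_3 = 4: 1249/200
a_4 = 12: 15294/2449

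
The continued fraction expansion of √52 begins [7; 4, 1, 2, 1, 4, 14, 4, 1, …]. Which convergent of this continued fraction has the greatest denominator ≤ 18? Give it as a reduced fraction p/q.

101/14

a_0 = 7: 7/1  (≤ bound)
a_1 = 4: 29/4  (≤ bound)
a_2 = 1: 36/5  (≤ bound)
a_3 = 2: 101/14  (≤ bound)
a_4 = 1: 137/19  (> 18, stop)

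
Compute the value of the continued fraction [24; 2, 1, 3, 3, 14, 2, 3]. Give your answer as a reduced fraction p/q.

90453/3713

Starting at the tail and folding back:
Start with 3.
2 + 1/(3/1) = 2 + 1/3 = 7/3
14 + 1/(7/3) = 14 + 3/7 = 101/7
3 + 1/(101/7) = 3 + 7/101 = 310/101
3 + 1/(310/101) = 3 + 101/310 = 1031/310
1 + 1/(1031/310) = 1 + 310/1031 = 1341/1031
2 + 1/(1341/1031) = 2 + 1031/1341 = 3713/1341
24 + 1/(3713/1341) = 24 + 1341/3713 = 90453/3713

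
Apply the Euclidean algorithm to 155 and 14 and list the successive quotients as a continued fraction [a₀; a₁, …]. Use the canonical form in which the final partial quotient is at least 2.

⌊155/14⌋ = 11, remainder 1
⌊14/1⌋ = 14, remainder 0

[11; 14]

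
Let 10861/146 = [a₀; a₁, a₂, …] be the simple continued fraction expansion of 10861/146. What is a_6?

1

10861 ÷ 146 → quotient 74, remainder 57
146 ÷ 57 → quotient 2, remainder 32
57 ÷ 32 → quotient 1, remainder 25
32 ÷ 25 → quotient 1, remainder 7
25 ÷ 7 → quotient 3, remainder 4
7 ÷ 4 → quotient 1, remainder 3
4 ÷ 3 → quotient 1, remainder 1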